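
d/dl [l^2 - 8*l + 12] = 2*l - 8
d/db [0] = 0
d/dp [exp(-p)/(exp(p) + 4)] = 2*(-exp(p) - 2)*exp(-p)/(exp(2*p) + 8*exp(p) + 16)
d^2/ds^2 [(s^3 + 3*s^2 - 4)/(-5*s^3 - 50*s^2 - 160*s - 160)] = 2*(7*s - 2)/(5*(s^4 + 16*s^3 + 96*s^2 + 256*s + 256))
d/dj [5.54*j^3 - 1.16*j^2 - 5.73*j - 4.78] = 16.62*j^2 - 2.32*j - 5.73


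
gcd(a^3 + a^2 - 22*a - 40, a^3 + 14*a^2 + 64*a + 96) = a + 4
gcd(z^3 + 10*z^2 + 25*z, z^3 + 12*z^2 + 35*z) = z^2 + 5*z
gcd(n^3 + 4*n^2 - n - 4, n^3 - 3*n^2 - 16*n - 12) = n + 1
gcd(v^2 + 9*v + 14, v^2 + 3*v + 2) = v + 2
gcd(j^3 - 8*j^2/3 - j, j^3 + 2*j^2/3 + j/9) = j^2 + j/3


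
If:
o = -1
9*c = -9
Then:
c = -1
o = -1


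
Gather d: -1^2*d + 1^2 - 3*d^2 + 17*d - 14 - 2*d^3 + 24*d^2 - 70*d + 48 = -2*d^3 + 21*d^2 - 54*d + 35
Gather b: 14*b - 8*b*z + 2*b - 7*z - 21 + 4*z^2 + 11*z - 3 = b*(16 - 8*z) + 4*z^2 + 4*z - 24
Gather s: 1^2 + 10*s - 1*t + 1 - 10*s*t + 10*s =s*(20 - 10*t) - t + 2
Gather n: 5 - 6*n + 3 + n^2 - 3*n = n^2 - 9*n + 8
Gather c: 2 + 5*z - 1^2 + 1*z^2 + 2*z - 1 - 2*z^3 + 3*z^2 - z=-2*z^3 + 4*z^2 + 6*z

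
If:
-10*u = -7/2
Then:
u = 7/20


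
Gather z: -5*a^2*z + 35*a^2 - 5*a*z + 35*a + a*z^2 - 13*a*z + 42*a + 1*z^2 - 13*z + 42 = 35*a^2 + 77*a + z^2*(a + 1) + z*(-5*a^2 - 18*a - 13) + 42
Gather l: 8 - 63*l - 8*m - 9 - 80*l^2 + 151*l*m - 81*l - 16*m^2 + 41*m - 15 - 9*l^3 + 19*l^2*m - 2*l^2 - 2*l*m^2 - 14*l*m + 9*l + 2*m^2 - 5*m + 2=-9*l^3 + l^2*(19*m - 82) + l*(-2*m^2 + 137*m - 135) - 14*m^2 + 28*m - 14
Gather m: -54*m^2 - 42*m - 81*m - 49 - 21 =-54*m^2 - 123*m - 70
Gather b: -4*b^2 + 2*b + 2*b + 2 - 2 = -4*b^2 + 4*b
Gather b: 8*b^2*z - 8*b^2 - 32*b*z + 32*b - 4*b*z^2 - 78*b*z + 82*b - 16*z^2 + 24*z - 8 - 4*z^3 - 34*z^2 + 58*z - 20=b^2*(8*z - 8) + b*(-4*z^2 - 110*z + 114) - 4*z^3 - 50*z^2 + 82*z - 28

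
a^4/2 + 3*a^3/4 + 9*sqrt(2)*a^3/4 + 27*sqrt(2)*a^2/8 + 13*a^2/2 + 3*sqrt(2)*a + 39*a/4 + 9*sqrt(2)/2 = (a/2 + sqrt(2))*(a + 3/2)*(a + sqrt(2))*(a + 3*sqrt(2)/2)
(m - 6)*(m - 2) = m^2 - 8*m + 12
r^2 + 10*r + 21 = (r + 3)*(r + 7)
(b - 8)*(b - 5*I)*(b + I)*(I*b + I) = I*b^4 + 4*b^3 - 7*I*b^3 - 28*b^2 - 3*I*b^2 - 32*b - 35*I*b - 40*I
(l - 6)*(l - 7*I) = l^2 - 6*l - 7*I*l + 42*I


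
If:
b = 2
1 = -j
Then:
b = 2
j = -1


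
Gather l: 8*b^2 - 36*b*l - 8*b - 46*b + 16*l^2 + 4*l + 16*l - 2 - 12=8*b^2 - 54*b + 16*l^2 + l*(20 - 36*b) - 14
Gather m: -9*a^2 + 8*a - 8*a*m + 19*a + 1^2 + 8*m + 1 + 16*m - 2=-9*a^2 + 27*a + m*(24 - 8*a)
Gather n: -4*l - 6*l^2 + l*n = -6*l^2 + l*n - 4*l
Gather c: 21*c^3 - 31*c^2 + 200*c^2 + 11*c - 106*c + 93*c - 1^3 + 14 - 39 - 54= 21*c^3 + 169*c^2 - 2*c - 80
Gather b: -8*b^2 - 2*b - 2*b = -8*b^2 - 4*b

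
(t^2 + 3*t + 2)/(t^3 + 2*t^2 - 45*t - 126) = (t^2 + 3*t + 2)/(t^3 + 2*t^2 - 45*t - 126)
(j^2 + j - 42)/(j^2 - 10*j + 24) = (j + 7)/(j - 4)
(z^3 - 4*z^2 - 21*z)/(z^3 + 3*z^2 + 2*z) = (z^2 - 4*z - 21)/(z^2 + 3*z + 2)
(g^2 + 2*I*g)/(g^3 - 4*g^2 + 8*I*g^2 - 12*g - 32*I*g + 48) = g/(g^2 + g*(-4 + 6*I) - 24*I)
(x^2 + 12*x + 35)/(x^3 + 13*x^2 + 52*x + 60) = (x + 7)/(x^2 + 8*x + 12)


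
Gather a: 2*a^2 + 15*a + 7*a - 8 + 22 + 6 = 2*a^2 + 22*a + 20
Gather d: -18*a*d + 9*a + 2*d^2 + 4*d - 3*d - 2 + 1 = 9*a + 2*d^2 + d*(1 - 18*a) - 1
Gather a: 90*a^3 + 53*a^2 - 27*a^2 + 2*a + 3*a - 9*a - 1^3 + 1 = 90*a^3 + 26*a^2 - 4*a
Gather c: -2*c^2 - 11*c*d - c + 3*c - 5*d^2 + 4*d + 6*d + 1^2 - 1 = -2*c^2 + c*(2 - 11*d) - 5*d^2 + 10*d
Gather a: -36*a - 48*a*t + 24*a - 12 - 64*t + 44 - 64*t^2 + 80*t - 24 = a*(-48*t - 12) - 64*t^2 + 16*t + 8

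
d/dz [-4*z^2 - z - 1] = -8*z - 1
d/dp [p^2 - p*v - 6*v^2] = 2*p - v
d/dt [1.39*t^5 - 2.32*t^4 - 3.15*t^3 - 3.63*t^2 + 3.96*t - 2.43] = 6.95*t^4 - 9.28*t^3 - 9.45*t^2 - 7.26*t + 3.96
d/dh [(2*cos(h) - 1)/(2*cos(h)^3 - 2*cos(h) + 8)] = (3*sin(h)^2 + 3*cos(h) + cos(3*h) - 10)*sin(h)/(2*(sin(h)^2*cos(h) - 4)^2)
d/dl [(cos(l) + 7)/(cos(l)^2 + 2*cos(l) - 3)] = (cos(l)^2 + 14*cos(l) + 17)*sin(l)/(cos(l)^2 + 2*cos(l) - 3)^2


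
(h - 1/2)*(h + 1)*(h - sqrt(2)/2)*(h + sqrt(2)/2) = h^4 + h^3/2 - h^2 - h/4 + 1/4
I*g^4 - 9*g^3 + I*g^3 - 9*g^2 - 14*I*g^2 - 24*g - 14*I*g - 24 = (g + 1)*(g + 4*I)*(g + 6*I)*(I*g + 1)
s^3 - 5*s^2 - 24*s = s*(s - 8)*(s + 3)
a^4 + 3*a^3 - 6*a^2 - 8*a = a*(a - 2)*(a + 1)*(a + 4)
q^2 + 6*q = q*(q + 6)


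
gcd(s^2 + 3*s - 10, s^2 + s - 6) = s - 2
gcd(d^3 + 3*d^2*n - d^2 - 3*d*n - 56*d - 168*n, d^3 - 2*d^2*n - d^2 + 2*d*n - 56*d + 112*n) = d^2 - d - 56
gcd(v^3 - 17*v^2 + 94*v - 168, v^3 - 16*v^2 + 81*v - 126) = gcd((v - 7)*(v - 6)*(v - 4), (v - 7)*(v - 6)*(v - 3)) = v^2 - 13*v + 42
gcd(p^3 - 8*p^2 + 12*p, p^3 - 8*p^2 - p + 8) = 1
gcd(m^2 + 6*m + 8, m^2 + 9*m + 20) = m + 4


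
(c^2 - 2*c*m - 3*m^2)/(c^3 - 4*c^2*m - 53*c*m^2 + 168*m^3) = (c + m)/(c^2 - c*m - 56*m^2)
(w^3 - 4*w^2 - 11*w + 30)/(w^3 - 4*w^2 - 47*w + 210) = (w^2 + w - 6)/(w^2 + w - 42)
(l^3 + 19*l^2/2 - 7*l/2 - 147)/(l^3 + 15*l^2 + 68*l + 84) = (l - 7/2)/(l + 2)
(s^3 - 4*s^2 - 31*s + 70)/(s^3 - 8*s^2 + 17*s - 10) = (s^2 - 2*s - 35)/(s^2 - 6*s + 5)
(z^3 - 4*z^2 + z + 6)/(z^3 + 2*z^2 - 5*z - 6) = (z - 3)/(z + 3)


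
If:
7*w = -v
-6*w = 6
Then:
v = 7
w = -1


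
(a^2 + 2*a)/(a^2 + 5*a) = (a + 2)/(a + 5)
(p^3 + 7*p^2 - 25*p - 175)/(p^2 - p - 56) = (p^2 - 25)/(p - 8)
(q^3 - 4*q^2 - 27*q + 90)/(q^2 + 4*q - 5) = (q^2 - 9*q + 18)/(q - 1)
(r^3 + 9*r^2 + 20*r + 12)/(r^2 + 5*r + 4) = (r^2 + 8*r + 12)/(r + 4)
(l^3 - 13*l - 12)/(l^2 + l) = l - 1 - 12/l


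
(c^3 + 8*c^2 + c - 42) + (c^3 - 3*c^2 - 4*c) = 2*c^3 + 5*c^2 - 3*c - 42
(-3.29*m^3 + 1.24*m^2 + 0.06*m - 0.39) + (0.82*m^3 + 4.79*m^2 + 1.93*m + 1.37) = -2.47*m^3 + 6.03*m^2 + 1.99*m + 0.98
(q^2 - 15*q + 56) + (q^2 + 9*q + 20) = 2*q^2 - 6*q + 76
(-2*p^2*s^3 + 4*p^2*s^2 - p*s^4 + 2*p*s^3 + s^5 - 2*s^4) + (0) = -2*p^2*s^3 + 4*p^2*s^2 - p*s^4 + 2*p*s^3 + s^5 - 2*s^4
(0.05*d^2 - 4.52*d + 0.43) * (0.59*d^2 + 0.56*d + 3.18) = 0.0295*d^4 - 2.6388*d^3 - 2.1185*d^2 - 14.1328*d + 1.3674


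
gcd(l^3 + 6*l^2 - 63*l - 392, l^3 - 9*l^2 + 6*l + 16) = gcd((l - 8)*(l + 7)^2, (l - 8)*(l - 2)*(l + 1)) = l - 8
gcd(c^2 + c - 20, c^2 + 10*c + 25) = c + 5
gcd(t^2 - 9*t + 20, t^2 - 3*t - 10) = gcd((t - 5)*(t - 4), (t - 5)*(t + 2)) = t - 5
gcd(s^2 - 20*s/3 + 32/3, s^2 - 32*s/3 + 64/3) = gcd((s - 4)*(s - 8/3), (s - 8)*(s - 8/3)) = s - 8/3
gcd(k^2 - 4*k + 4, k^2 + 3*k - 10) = k - 2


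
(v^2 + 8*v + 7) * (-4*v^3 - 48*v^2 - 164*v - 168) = -4*v^5 - 80*v^4 - 576*v^3 - 1816*v^2 - 2492*v - 1176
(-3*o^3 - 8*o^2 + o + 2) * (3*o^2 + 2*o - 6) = -9*o^5 - 30*o^4 + 5*o^3 + 56*o^2 - 2*o - 12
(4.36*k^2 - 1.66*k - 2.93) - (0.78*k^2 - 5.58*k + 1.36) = 3.58*k^2 + 3.92*k - 4.29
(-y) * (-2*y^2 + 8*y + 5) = 2*y^3 - 8*y^2 - 5*y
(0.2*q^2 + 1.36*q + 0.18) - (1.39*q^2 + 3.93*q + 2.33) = -1.19*q^2 - 2.57*q - 2.15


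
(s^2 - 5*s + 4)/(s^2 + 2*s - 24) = (s - 1)/(s + 6)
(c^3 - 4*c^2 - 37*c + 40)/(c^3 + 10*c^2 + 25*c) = (c^2 - 9*c + 8)/(c*(c + 5))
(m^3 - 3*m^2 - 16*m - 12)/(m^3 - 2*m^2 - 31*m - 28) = (m^2 - 4*m - 12)/(m^2 - 3*m - 28)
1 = 1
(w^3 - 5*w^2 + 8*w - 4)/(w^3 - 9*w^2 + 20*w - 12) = (w - 2)/(w - 6)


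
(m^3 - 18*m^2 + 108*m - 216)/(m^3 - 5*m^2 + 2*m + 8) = (m^3 - 18*m^2 + 108*m - 216)/(m^3 - 5*m^2 + 2*m + 8)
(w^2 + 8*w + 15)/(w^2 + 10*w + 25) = (w + 3)/(w + 5)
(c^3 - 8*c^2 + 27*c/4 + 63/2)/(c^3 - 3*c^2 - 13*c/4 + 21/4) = (c - 6)/(c - 1)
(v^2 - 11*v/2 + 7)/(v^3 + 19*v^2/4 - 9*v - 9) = 2*(2*v - 7)/(4*v^2 + 27*v + 18)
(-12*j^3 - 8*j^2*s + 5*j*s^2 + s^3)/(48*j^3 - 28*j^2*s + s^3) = (j + s)/(-4*j + s)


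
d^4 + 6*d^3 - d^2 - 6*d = d*(d - 1)*(d + 1)*(d + 6)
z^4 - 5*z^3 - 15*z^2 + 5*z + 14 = (z - 7)*(z - 1)*(z + 1)*(z + 2)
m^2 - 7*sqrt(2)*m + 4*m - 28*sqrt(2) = (m + 4)*(m - 7*sqrt(2))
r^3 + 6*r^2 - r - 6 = (r - 1)*(r + 1)*(r + 6)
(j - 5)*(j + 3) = j^2 - 2*j - 15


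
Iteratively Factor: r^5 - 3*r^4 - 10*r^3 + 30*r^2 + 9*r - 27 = (r - 3)*(r^4 - 10*r^2 + 9) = (r - 3)*(r + 1)*(r^3 - r^2 - 9*r + 9) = (r - 3)*(r + 1)*(r + 3)*(r^2 - 4*r + 3) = (r - 3)^2*(r + 1)*(r + 3)*(r - 1)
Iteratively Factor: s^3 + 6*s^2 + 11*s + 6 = (s + 2)*(s^2 + 4*s + 3) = (s + 2)*(s + 3)*(s + 1)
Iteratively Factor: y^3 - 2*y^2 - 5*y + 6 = (y - 3)*(y^2 + y - 2) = (y - 3)*(y + 2)*(y - 1)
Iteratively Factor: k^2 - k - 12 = (k - 4)*(k + 3)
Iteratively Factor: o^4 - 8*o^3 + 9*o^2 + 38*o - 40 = (o - 5)*(o^3 - 3*o^2 - 6*o + 8) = (o - 5)*(o + 2)*(o^2 - 5*o + 4) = (o - 5)*(o - 4)*(o + 2)*(o - 1)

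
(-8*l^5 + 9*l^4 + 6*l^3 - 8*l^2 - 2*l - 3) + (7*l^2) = -8*l^5 + 9*l^4 + 6*l^3 - l^2 - 2*l - 3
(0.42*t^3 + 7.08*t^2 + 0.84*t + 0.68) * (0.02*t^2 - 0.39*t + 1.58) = 0.0084*t^5 - 0.0222*t^4 - 2.0808*t^3 + 10.8724*t^2 + 1.062*t + 1.0744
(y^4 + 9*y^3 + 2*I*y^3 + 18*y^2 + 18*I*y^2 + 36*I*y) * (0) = 0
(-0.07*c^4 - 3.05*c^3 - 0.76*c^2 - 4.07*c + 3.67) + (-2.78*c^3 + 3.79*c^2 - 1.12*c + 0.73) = -0.07*c^4 - 5.83*c^3 + 3.03*c^2 - 5.19*c + 4.4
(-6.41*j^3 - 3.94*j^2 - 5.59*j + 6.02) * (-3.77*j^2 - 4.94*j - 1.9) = 24.1657*j^5 + 46.5192*j^4 + 52.7169*j^3 + 12.4052*j^2 - 19.1178*j - 11.438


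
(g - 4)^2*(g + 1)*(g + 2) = g^4 - 5*g^3 - 6*g^2 + 32*g + 32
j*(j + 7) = j^2 + 7*j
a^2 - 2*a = a*(a - 2)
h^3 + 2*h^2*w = h^2*(h + 2*w)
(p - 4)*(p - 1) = p^2 - 5*p + 4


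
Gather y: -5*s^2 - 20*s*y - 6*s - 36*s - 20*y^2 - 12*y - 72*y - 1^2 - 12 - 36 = -5*s^2 - 42*s - 20*y^2 + y*(-20*s - 84) - 49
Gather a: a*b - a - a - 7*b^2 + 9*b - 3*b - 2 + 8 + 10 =a*(b - 2) - 7*b^2 + 6*b + 16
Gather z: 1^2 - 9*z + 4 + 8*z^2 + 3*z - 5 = 8*z^2 - 6*z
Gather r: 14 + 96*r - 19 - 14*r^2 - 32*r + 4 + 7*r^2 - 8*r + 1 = -7*r^2 + 56*r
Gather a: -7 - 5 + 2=-10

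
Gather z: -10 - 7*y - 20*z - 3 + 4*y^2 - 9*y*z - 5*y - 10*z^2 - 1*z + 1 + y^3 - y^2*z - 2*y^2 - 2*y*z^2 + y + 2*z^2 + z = y^3 + 2*y^2 - 11*y + z^2*(-2*y - 8) + z*(-y^2 - 9*y - 20) - 12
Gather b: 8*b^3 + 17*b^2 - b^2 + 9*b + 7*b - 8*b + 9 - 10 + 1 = 8*b^3 + 16*b^2 + 8*b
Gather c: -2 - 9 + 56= 45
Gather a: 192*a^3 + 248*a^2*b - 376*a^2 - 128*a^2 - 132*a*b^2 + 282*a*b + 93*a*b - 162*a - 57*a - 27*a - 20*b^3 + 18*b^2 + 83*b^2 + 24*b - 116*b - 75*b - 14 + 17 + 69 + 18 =192*a^3 + a^2*(248*b - 504) + a*(-132*b^2 + 375*b - 246) - 20*b^3 + 101*b^2 - 167*b + 90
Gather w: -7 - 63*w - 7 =-63*w - 14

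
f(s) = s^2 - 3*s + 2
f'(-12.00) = -27.00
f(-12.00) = 182.00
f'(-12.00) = -27.00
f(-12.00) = 182.00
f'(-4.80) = -12.60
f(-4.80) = 39.44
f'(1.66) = 0.32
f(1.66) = -0.22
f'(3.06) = 3.12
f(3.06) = 2.18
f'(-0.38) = -3.76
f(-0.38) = 3.28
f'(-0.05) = -3.10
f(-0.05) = 2.15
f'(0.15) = -2.70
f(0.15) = 1.57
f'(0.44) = -2.12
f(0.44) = 0.87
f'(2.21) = 1.42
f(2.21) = 0.25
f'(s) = 2*s - 3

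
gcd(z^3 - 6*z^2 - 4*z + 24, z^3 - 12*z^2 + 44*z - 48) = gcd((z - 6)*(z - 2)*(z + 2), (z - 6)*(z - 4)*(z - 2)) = z^2 - 8*z + 12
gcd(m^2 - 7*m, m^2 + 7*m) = m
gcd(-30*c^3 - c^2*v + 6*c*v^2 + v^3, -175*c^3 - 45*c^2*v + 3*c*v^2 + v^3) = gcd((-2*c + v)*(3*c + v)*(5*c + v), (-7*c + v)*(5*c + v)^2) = 5*c + v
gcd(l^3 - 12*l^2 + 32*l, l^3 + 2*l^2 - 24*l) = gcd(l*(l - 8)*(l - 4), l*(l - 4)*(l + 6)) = l^2 - 4*l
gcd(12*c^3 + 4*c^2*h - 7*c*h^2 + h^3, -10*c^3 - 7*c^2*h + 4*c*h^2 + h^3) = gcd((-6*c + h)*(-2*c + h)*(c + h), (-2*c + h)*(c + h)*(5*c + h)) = 2*c^2 + c*h - h^2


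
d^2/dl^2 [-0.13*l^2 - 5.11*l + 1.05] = -0.260000000000000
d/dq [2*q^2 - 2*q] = 4*q - 2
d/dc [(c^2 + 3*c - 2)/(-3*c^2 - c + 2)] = 4*(2*c^2 - 2*c + 1)/(9*c^4 + 6*c^3 - 11*c^2 - 4*c + 4)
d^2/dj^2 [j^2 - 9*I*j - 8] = 2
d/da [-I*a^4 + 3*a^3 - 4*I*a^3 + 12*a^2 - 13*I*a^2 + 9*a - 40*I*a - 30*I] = -4*I*a^3 + a^2*(9 - 12*I) + a*(24 - 26*I) + 9 - 40*I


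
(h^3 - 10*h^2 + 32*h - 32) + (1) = h^3 - 10*h^2 + 32*h - 31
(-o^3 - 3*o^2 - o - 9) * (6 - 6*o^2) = 6*o^5 + 18*o^4 + 36*o^2 - 6*o - 54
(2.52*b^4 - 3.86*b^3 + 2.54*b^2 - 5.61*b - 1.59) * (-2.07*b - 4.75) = -5.2164*b^5 - 3.9798*b^4 + 13.0772*b^3 - 0.452299999999999*b^2 + 29.9388*b + 7.5525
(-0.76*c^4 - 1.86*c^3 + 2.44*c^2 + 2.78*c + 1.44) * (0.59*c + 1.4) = -0.4484*c^5 - 2.1614*c^4 - 1.1644*c^3 + 5.0562*c^2 + 4.7416*c + 2.016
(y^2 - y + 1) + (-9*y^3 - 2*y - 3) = -9*y^3 + y^2 - 3*y - 2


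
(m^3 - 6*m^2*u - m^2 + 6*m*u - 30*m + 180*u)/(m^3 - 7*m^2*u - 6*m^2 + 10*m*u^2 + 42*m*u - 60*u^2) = (m^2 - 6*m*u + 5*m - 30*u)/(m^2 - 7*m*u + 10*u^2)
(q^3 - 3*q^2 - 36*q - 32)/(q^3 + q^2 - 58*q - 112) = (q^2 + 5*q + 4)/(q^2 + 9*q + 14)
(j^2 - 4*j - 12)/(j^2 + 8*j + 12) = (j - 6)/(j + 6)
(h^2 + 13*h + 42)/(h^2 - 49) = (h + 6)/(h - 7)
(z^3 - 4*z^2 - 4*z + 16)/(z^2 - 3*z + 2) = (z^2 - 2*z - 8)/(z - 1)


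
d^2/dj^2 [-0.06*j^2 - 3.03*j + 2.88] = -0.120000000000000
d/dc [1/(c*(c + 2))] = 2*(-c - 1)/(c^2*(c^2 + 4*c + 4))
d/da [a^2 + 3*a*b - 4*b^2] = 2*a + 3*b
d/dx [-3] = 0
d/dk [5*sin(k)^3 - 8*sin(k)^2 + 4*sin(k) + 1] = (15*sin(k)^2 - 16*sin(k) + 4)*cos(k)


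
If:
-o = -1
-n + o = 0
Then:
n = 1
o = 1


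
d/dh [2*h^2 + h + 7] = 4*h + 1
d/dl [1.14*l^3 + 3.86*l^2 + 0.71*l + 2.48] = 3.42*l^2 + 7.72*l + 0.71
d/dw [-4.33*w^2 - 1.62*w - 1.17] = -8.66*w - 1.62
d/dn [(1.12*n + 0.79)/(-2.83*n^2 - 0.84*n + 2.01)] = (3.1696*n^2 + 4.4714*n + 2.9148)/(8.0089*n^4 + 4.7544*n^3 - 10.671*n^2 - 3.3768*n + 4.0401)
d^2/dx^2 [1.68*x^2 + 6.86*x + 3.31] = 3.36000000000000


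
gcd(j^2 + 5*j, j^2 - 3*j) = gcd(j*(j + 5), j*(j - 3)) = j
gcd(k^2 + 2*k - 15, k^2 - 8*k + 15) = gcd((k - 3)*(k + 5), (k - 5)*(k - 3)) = k - 3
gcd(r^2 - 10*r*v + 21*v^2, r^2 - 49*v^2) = r - 7*v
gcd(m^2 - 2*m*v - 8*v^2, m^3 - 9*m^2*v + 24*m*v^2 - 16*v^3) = -m + 4*v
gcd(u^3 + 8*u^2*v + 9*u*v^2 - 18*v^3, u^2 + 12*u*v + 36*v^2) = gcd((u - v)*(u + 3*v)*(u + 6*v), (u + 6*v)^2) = u + 6*v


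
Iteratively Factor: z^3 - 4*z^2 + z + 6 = (z + 1)*(z^2 - 5*z + 6) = (z - 2)*(z + 1)*(z - 3)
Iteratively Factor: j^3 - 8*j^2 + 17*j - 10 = (j - 2)*(j^2 - 6*j + 5) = (j - 5)*(j - 2)*(j - 1)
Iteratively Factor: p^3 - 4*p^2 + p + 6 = (p - 3)*(p^2 - p - 2) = (p - 3)*(p + 1)*(p - 2)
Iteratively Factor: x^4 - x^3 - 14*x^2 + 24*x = (x)*(x^3 - x^2 - 14*x + 24) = x*(x + 4)*(x^2 - 5*x + 6) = x*(x - 2)*(x + 4)*(x - 3)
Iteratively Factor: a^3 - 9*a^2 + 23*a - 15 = (a - 5)*(a^2 - 4*a + 3) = (a - 5)*(a - 3)*(a - 1)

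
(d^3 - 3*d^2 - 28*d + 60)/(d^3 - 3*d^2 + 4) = (d^2 - d - 30)/(d^2 - d - 2)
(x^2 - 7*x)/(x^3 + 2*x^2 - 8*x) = (x - 7)/(x^2 + 2*x - 8)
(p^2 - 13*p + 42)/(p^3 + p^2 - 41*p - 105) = (p - 6)/(p^2 + 8*p + 15)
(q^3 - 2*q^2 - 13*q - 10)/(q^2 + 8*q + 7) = (q^2 - 3*q - 10)/(q + 7)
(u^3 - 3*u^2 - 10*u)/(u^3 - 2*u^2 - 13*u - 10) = u/(u + 1)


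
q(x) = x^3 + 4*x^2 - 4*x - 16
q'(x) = 3*x^2 + 8*x - 4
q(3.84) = 84.25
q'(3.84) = 70.96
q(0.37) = -16.88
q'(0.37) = -0.63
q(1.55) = -8.87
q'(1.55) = 15.61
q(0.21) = -16.65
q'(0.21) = -2.19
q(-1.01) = -8.91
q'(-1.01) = -9.02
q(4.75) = 162.42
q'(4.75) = 101.69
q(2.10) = 2.50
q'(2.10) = 26.03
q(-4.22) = -3.04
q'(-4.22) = 15.67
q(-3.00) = 5.00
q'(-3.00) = -1.00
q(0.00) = -16.00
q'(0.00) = -4.00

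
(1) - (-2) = 3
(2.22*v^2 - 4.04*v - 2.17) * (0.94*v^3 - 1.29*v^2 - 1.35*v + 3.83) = 2.0868*v^5 - 6.6614*v^4 + 0.1748*v^3 + 16.7559*v^2 - 12.5437*v - 8.3111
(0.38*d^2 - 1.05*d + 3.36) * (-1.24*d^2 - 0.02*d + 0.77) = -0.4712*d^4 + 1.2944*d^3 - 3.8528*d^2 - 0.8757*d + 2.5872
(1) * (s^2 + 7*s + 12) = s^2 + 7*s + 12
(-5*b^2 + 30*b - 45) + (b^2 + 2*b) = -4*b^2 + 32*b - 45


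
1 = 1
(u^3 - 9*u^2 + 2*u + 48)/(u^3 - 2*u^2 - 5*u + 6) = (u - 8)/(u - 1)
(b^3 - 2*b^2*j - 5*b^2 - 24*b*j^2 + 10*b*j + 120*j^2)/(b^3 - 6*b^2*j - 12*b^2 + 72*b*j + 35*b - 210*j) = (b + 4*j)/(b - 7)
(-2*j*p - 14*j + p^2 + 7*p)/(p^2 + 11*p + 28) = (-2*j + p)/(p + 4)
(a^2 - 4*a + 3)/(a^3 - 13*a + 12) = 1/(a + 4)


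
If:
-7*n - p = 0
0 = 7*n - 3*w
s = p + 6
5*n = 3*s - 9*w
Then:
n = 18/47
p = -126/47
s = 156/47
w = 42/47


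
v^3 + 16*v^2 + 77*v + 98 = (v + 2)*(v + 7)^2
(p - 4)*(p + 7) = p^2 + 3*p - 28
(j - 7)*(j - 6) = j^2 - 13*j + 42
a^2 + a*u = a*(a + u)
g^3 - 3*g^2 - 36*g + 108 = (g - 6)*(g - 3)*(g + 6)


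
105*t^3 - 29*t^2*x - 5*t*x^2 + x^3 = (-7*t + x)*(-3*t + x)*(5*t + x)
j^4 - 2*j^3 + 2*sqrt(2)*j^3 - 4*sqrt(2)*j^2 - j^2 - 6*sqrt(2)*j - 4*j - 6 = (j - 3)*(j + 1)*(j + sqrt(2))^2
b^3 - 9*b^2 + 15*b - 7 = (b - 7)*(b - 1)^2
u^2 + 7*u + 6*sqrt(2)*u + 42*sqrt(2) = (u + 7)*(u + 6*sqrt(2))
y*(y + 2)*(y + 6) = y^3 + 8*y^2 + 12*y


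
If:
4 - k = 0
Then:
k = 4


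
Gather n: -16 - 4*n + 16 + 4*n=0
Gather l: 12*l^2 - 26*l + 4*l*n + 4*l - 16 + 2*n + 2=12*l^2 + l*(4*n - 22) + 2*n - 14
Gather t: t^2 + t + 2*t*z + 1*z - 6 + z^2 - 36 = t^2 + t*(2*z + 1) + z^2 + z - 42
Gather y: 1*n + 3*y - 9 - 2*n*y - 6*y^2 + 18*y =n - 6*y^2 + y*(21 - 2*n) - 9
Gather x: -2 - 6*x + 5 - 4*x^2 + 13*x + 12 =-4*x^2 + 7*x + 15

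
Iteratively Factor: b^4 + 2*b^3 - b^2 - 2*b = (b)*(b^3 + 2*b^2 - b - 2) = b*(b + 1)*(b^2 + b - 2) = b*(b + 1)*(b + 2)*(b - 1)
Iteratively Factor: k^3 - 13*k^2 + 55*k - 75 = (k - 3)*(k^2 - 10*k + 25) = (k - 5)*(k - 3)*(k - 5)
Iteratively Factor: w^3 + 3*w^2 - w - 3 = (w + 1)*(w^2 + 2*w - 3) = (w - 1)*(w + 1)*(w + 3)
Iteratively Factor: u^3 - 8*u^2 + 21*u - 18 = (u - 3)*(u^2 - 5*u + 6) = (u - 3)*(u - 2)*(u - 3)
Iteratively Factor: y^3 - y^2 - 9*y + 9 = (y + 3)*(y^2 - 4*y + 3) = (y - 1)*(y + 3)*(y - 3)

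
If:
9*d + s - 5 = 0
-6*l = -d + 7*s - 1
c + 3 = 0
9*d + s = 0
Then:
No Solution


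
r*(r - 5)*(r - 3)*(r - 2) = r^4 - 10*r^3 + 31*r^2 - 30*r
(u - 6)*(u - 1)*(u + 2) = u^3 - 5*u^2 - 8*u + 12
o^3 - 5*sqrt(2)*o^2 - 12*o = o*(o - 6*sqrt(2))*(o + sqrt(2))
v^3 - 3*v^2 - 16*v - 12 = (v - 6)*(v + 1)*(v + 2)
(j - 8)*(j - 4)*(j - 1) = j^3 - 13*j^2 + 44*j - 32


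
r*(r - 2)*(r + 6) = r^3 + 4*r^2 - 12*r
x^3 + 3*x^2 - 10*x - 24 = (x - 3)*(x + 2)*(x + 4)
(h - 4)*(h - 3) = h^2 - 7*h + 12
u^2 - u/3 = u*(u - 1/3)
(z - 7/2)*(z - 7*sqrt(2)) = z^2 - 7*sqrt(2)*z - 7*z/2 + 49*sqrt(2)/2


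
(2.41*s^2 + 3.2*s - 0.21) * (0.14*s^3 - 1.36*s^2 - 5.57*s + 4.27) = 0.3374*s^5 - 2.8296*s^4 - 17.8051*s^3 - 7.2477*s^2 + 14.8337*s - 0.8967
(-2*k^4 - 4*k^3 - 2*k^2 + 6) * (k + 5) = -2*k^5 - 14*k^4 - 22*k^3 - 10*k^2 + 6*k + 30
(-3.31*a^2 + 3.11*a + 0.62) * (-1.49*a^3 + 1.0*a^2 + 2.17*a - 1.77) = 4.9319*a^5 - 7.9439*a^4 - 4.9965*a^3 + 13.2274*a^2 - 4.1593*a - 1.0974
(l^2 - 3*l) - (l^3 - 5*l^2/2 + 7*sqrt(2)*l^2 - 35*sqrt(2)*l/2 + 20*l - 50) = -l^3 - 7*sqrt(2)*l^2 + 7*l^2/2 - 23*l + 35*sqrt(2)*l/2 + 50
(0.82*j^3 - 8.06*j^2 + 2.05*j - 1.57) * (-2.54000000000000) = -2.0828*j^3 + 20.4724*j^2 - 5.207*j + 3.9878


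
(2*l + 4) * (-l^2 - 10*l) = -2*l^3 - 24*l^2 - 40*l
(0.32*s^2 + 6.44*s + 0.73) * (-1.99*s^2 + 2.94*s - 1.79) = -0.6368*s^4 - 11.8748*s^3 + 16.9081*s^2 - 9.3814*s - 1.3067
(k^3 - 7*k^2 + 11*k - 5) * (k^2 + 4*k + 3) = k^5 - 3*k^4 - 14*k^3 + 18*k^2 + 13*k - 15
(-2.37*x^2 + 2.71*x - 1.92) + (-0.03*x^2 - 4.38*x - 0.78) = -2.4*x^2 - 1.67*x - 2.7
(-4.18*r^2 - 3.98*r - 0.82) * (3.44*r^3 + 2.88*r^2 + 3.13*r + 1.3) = -14.3792*r^5 - 25.7296*r^4 - 27.3666*r^3 - 20.253*r^2 - 7.7406*r - 1.066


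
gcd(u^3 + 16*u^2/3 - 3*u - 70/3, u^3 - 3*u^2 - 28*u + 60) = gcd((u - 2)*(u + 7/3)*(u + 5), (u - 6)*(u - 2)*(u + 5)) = u^2 + 3*u - 10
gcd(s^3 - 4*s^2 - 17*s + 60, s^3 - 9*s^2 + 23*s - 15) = s^2 - 8*s + 15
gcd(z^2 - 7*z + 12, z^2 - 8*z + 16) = z - 4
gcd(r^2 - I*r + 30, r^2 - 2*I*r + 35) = r + 5*I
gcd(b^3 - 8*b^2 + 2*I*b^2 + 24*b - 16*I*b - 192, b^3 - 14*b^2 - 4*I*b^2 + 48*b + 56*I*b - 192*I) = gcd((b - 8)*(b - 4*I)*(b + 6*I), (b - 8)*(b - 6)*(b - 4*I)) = b^2 + b*(-8 - 4*I) + 32*I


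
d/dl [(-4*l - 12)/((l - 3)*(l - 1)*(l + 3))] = 8*(l - 2)/((l - 3)^2*(l - 1)^2)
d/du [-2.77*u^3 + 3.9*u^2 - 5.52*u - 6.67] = -8.31*u^2 + 7.8*u - 5.52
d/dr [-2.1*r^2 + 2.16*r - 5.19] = 2.16 - 4.2*r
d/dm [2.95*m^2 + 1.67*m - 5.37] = 5.9*m + 1.67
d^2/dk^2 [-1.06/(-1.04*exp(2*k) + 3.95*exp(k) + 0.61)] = ((4.187 - 4.4096*exp(k))*(-1.04*exp(2*k) + 3.95*exp(k) + 0.61) - 1.06*(2.08*exp(k) - 3.95)*(4.16*exp(k) - 7.9)*exp(k))*exp(k)/(-1.04*exp(2*k) + 3.95*exp(k) + 0.61)^3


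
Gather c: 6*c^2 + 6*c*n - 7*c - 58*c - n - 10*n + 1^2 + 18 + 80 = 6*c^2 + c*(6*n - 65) - 11*n + 99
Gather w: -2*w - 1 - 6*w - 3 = -8*w - 4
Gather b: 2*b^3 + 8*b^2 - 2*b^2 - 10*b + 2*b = 2*b^3 + 6*b^2 - 8*b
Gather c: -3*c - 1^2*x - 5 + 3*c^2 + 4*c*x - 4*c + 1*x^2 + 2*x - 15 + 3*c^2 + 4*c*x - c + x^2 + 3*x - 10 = 6*c^2 + c*(8*x - 8) + 2*x^2 + 4*x - 30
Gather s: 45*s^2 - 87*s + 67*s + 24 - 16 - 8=45*s^2 - 20*s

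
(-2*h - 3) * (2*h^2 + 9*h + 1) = -4*h^3 - 24*h^2 - 29*h - 3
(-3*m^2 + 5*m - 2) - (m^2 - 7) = -4*m^2 + 5*m + 5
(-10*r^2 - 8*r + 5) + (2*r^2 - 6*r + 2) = -8*r^2 - 14*r + 7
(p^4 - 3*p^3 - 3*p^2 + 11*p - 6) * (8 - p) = -p^5 + 11*p^4 - 21*p^3 - 35*p^2 + 94*p - 48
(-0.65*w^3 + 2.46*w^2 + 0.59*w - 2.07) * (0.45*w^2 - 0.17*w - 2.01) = -0.2925*w^5 + 1.2175*w^4 + 1.1538*w^3 - 5.9764*w^2 - 0.834*w + 4.1607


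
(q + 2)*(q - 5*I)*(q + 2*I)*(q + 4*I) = q^4 + 2*q^3 + I*q^3 + 22*q^2 + 2*I*q^2 + 44*q + 40*I*q + 80*I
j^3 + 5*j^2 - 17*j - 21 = (j - 3)*(j + 1)*(j + 7)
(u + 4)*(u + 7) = u^2 + 11*u + 28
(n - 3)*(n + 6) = n^2 + 3*n - 18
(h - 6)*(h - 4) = h^2 - 10*h + 24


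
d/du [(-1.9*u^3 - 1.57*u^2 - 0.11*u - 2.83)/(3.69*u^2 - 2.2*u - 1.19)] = (-7.011*u^4 + 8.36*u^3 + 10.6429*u^2 + 24.622*u - 6.0951)/(13.6161*u^4 - 16.236*u^3 - 3.9422*u^2 + 5.236*u + 1.4161)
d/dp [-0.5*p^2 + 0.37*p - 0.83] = 0.37 - 1.0*p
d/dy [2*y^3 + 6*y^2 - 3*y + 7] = 6*y^2 + 12*y - 3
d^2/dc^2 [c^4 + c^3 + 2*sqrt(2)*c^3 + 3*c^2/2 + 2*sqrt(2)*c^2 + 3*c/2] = 12*c^2 + 6*c + 12*sqrt(2)*c + 3 + 4*sqrt(2)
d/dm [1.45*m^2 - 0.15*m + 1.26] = 2.9*m - 0.15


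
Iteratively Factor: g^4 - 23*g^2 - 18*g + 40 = (g + 4)*(g^3 - 4*g^2 - 7*g + 10) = (g - 1)*(g + 4)*(g^2 - 3*g - 10) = (g - 5)*(g - 1)*(g + 4)*(g + 2)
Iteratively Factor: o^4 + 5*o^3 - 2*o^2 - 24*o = (o + 3)*(o^3 + 2*o^2 - 8*o) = (o + 3)*(o + 4)*(o^2 - 2*o) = (o - 2)*(o + 3)*(o + 4)*(o)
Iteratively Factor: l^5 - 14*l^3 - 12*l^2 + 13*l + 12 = (l + 1)*(l^4 - l^3 - 13*l^2 + l + 12) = (l + 1)^2*(l^3 - 2*l^2 - 11*l + 12) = (l - 1)*(l + 1)^2*(l^2 - l - 12) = (l - 4)*(l - 1)*(l + 1)^2*(l + 3)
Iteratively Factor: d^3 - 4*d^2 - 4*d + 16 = (d + 2)*(d^2 - 6*d + 8) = (d - 4)*(d + 2)*(d - 2)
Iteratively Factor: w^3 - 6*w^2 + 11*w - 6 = (w - 2)*(w^2 - 4*w + 3) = (w - 2)*(w - 1)*(w - 3)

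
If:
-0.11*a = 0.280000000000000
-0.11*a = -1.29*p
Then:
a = -2.55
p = -0.22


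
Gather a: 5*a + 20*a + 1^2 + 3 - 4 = 25*a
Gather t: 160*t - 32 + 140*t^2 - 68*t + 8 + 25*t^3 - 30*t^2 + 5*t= 25*t^3 + 110*t^2 + 97*t - 24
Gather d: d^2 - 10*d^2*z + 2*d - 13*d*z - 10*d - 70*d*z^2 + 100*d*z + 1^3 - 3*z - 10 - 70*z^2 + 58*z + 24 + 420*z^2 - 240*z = d^2*(1 - 10*z) + d*(-70*z^2 + 87*z - 8) + 350*z^2 - 185*z + 15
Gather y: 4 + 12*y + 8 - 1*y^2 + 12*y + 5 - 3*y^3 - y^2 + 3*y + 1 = -3*y^3 - 2*y^2 + 27*y + 18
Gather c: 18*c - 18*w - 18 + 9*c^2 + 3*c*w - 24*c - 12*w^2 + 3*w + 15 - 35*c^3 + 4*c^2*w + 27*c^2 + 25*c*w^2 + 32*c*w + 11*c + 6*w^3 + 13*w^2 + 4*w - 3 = -35*c^3 + c^2*(4*w + 36) + c*(25*w^2 + 35*w + 5) + 6*w^3 + w^2 - 11*w - 6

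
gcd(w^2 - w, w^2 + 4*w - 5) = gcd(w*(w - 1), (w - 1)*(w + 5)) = w - 1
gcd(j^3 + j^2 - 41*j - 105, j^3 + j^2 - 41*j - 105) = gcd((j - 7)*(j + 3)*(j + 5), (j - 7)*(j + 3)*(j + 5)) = j^3 + j^2 - 41*j - 105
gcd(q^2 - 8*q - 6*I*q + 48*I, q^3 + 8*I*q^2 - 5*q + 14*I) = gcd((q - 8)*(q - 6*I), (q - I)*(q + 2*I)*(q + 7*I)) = 1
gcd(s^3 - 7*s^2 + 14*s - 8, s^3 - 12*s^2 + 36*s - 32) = s - 2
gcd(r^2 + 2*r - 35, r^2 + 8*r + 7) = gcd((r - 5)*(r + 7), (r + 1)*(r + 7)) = r + 7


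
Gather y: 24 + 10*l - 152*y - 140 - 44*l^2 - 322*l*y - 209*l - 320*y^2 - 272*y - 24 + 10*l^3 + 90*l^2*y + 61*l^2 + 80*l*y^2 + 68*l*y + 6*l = 10*l^3 + 17*l^2 - 193*l + y^2*(80*l - 320) + y*(90*l^2 - 254*l - 424) - 140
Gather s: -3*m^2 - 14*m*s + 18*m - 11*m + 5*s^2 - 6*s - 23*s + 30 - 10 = -3*m^2 + 7*m + 5*s^2 + s*(-14*m - 29) + 20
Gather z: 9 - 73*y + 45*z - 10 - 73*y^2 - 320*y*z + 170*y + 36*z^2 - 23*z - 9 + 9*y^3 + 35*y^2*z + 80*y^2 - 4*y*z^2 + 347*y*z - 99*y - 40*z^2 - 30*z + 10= 9*y^3 + 7*y^2 - 2*y + z^2*(-4*y - 4) + z*(35*y^2 + 27*y - 8)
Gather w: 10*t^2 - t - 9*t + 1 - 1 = 10*t^2 - 10*t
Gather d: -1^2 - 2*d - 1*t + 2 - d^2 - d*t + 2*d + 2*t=-d^2 - d*t + t + 1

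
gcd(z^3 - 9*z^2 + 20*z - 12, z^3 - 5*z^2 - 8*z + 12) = z^2 - 7*z + 6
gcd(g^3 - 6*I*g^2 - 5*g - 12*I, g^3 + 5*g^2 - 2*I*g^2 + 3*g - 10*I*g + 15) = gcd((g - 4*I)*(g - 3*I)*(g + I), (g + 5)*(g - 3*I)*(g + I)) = g^2 - 2*I*g + 3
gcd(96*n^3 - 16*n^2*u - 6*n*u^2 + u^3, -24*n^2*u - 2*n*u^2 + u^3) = -24*n^2 - 2*n*u + u^2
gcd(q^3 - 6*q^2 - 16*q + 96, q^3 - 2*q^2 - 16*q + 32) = q^2 - 16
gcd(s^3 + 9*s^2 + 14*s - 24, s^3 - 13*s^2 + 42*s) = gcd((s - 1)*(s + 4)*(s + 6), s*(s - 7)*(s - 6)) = 1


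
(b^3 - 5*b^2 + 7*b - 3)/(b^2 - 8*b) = (b^3 - 5*b^2 + 7*b - 3)/(b*(b - 8))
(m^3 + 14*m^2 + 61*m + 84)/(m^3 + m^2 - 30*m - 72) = (m + 7)/(m - 6)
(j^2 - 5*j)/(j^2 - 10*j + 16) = j*(j - 5)/(j^2 - 10*j + 16)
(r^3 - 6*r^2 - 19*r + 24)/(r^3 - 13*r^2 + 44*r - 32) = (r + 3)/(r - 4)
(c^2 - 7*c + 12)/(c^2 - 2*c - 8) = (c - 3)/(c + 2)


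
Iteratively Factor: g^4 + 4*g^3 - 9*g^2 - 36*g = (g + 4)*(g^3 - 9*g) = (g - 3)*(g + 4)*(g^2 + 3*g) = g*(g - 3)*(g + 4)*(g + 3)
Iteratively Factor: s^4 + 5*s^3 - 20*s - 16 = (s - 2)*(s^3 + 7*s^2 + 14*s + 8) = (s - 2)*(s + 4)*(s^2 + 3*s + 2) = (s - 2)*(s + 2)*(s + 4)*(s + 1)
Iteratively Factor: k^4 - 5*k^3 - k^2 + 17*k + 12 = (k + 1)*(k^3 - 6*k^2 + 5*k + 12) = (k - 4)*(k + 1)*(k^2 - 2*k - 3) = (k - 4)*(k - 3)*(k + 1)*(k + 1)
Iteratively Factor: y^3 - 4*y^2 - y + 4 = (y + 1)*(y^2 - 5*y + 4) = (y - 4)*(y + 1)*(y - 1)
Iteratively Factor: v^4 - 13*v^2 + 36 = (v - 3)*(v^3 + 3*v^2 - 4*v - 12) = (v - 3)*(v - 2)*(v^2 + 5*v + 6) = (v - 3)*(v - 2)*(v + 3)*(v + 2)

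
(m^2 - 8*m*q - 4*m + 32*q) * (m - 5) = m^3 - 8*m^2*q - 9*m^2 + 72*m*q + 20*m - 160*q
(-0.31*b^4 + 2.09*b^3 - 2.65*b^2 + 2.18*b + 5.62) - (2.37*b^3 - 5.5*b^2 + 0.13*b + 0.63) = -0.31*b^4 - 0.28*b^3 + 2.85*b^2 + 2.05*b + 4.99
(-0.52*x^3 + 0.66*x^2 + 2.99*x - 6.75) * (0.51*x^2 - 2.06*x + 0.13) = -0.2652*x^5 + 1.4078*x^4 + 0.0976999999999999*x^3 - 9.5161*x^2 + 14.2937*x - 0.8775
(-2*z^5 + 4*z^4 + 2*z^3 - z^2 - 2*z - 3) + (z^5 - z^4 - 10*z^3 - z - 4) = -z^5 + 3*z^4 - 8*z^3 - z^2 - 3*z - 7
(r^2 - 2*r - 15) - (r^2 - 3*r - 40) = r + 25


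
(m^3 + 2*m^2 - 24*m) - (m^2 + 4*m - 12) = m^3 + m^2 - 28*m + 12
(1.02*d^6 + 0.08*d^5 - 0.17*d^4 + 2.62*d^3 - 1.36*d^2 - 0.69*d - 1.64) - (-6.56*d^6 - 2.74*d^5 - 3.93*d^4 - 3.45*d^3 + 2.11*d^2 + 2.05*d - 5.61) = 7.58*d^6 + 2.82*d^5 + 3.76*d^4 + 6.07*d^3 - 3.47*d^2 - 2.74*d + 3.97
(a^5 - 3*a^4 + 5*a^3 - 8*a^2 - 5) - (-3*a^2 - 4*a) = a^5 - 3*a^4 + 5*a^3 - 5*a^2 + 4*a - 5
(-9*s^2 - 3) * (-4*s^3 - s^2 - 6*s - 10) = 36*s^5 + 9*s^4 + 66*s^3 + 93*s^2 + 18*s + 30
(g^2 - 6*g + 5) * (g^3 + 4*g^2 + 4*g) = g^5 - 2*g^4 - 15*g^3 - 4*g^2 + 20*g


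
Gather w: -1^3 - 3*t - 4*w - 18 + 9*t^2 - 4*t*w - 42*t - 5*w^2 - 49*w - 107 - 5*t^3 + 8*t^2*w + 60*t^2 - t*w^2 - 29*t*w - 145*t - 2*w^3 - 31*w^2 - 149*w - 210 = -5*t^3 + 69*t^2 - 190*t - 2*w^3 + w^2*(-t - 36) + w*(8*t^2 - 33*t - 202) - 336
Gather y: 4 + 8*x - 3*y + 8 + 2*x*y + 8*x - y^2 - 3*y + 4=16*x - y^2 + y*(2*x - 6) + 16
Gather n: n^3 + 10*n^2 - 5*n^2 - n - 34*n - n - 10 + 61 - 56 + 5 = n^3 + 5*n^2 - 36*n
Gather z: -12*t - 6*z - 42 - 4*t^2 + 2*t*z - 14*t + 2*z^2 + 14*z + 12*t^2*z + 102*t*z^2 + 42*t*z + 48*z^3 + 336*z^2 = -4*t^2 - 26*t + 48*z^3 + z^2*(102*t + 338) + z*(12*t^2 + 44*t + 8) - 42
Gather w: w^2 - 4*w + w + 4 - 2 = w^2 - 3*w + 2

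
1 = 1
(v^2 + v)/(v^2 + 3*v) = (v + 1)/(v + 3)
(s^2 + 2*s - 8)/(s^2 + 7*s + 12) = (s - 2)/(s + 3)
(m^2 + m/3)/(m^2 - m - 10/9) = 3*m*(3*m + 1)/(9*m^2 - 9*m - 10)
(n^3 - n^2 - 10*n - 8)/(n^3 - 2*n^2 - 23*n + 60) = (n^2 + 3*n + 2)/(n^2 + 2*n - 15)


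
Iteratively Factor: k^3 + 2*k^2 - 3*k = (k + 3)*(k^2 - k) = (k - 1)*(k + 3)*(k)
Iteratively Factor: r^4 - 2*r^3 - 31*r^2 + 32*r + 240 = (r - 5)*(r^3 + 3*r^2 - 16*r - 48) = (r - 5)*(r + 4)*(r^2 - r - 12) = (r - 5)*(r + 3)*(r + 4)*(r - 4)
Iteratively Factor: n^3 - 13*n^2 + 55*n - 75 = (n - 5)*(n^2 - 8*n + 15) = (n - 5)^2*(n - 3)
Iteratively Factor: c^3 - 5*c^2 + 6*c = (c - 2)*(c^2 - 3*c) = c*(c - 2)*(c - 3)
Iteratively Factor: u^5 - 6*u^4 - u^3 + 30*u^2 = (u + 2)*(u^4 - 8*u^3 + 15*u^2) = u*(u + 2)*(u^3 - 8*u^2 + 15*u) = u*(u - 3)*(u + 2)*(u^2 - 5*u) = u*(u - 5)*(u - 3)*(u + 2)*(u)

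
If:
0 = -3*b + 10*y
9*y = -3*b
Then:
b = 0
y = 0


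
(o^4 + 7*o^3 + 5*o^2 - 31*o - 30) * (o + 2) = o^5 + 9*o^4 + 19*o^3 - 21*o^2 - 92*o - 60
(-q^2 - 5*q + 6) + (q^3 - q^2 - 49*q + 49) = q^3 - 2*q^2 - 54*q + 55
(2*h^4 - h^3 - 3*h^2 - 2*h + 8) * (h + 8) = 2*h^5 + 15*h^4 - 11*h^3 - 26*h^2 - 8*h + 64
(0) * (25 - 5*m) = 0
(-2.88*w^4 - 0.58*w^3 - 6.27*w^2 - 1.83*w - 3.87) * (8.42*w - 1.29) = -24.2496*w^5 - 1.1684*w^4 - 52.0452*w^3 - 7.3203*w^2 - 30.2247*w + 4.9923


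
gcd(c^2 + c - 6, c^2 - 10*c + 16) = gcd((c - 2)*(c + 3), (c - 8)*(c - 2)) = c - 2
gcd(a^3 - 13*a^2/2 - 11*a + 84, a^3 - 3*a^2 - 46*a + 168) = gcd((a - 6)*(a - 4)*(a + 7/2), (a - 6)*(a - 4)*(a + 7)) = a^2 - 10*a + 24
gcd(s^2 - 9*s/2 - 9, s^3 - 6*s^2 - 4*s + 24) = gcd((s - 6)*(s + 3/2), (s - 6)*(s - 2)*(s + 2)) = s - 6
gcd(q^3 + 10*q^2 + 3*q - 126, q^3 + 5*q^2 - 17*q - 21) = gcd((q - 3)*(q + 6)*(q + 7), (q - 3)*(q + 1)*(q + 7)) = q^2 + 4*q - 21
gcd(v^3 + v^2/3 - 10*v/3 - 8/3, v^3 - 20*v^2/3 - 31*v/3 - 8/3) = v + 1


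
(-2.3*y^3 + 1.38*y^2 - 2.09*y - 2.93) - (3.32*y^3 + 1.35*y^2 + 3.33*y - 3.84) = -5.62*y^3 + 0.0299999999999998*y^2 - 5.42*y + 0.91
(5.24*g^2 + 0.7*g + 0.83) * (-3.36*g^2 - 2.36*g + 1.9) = -17.6064*g^4 - 14.7184*g^3 + 5.5152*g^2 - 0.6288*g + 1.577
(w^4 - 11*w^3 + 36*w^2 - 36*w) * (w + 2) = w^5 - 9*w^4 + 14*w^3 + 36*w^2 - 72*w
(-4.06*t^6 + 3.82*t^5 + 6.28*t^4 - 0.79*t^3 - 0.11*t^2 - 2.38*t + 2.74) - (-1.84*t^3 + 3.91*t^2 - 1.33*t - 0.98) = -4.06*t^6 + 3.82*t^5 + 6.28*t^4 + 1.05*t^3 - 4.02*t^2 - 1.05*t + 3.72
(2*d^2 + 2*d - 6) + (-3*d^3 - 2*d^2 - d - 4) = -3*d^3 + d - 10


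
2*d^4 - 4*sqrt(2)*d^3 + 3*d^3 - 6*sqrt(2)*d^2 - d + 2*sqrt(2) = (d - 1/2)*(d - 2*sqrt(2))*(sqrt(2)*d + sqrt(2))^2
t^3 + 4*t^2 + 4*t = t*(t + 2)^2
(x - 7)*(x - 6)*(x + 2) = x^3 - 11*x^2 + 16*x + 84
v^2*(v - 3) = v^3 - 3*v^2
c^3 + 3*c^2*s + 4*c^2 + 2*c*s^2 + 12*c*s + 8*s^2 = (c + 4)*(c + s)*(c + 2*s)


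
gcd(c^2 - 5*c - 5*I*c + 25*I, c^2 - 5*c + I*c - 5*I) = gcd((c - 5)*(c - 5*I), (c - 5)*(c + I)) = c - 5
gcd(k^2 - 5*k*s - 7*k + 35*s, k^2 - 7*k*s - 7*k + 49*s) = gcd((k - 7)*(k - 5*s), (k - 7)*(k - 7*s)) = k - 7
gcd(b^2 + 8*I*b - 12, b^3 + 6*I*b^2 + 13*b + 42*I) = b + 2*I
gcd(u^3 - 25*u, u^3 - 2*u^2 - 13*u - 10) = u - 5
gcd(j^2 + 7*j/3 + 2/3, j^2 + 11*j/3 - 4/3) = 1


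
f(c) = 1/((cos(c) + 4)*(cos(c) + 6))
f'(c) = sin(c)/((cos(c) + 4)*(cos(c) + 6)^2) + sin(c)/((cos(c) + 4)^2*(cos(c) + 6))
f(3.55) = 0.06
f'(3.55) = -0.01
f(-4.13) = 0.05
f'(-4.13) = 0.02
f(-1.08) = 0.03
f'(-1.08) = -0.01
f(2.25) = 0.06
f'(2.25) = 0.02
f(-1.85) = 0.05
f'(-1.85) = -0.02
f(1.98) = 0.05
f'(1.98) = 0.02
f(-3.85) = 0.06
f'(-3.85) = 0.02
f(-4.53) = 0.05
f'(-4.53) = 0.02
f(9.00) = 0.06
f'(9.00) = 0.01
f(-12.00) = 0.03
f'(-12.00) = 0.01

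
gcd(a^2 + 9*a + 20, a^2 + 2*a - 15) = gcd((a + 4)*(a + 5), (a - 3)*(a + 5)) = a + 5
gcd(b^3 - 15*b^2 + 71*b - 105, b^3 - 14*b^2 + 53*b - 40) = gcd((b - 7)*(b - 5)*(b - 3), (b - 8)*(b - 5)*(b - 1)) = b - 5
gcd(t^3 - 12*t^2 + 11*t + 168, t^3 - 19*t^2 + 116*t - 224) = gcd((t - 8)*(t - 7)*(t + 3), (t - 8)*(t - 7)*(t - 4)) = t^2 - 15*t + 56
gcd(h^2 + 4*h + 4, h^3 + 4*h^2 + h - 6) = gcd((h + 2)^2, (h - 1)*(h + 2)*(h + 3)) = h + 2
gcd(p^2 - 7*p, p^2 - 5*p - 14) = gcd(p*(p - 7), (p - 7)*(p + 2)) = p - 7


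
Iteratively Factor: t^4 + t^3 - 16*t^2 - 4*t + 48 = (t - 2)*(t^3 + 3*t^2 - 10*t - 24) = (t - 3)*(t - 2)*(t^2 + 6*t + 8) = (t - 3)*(t - 2)*(t + 4)*(t + 2)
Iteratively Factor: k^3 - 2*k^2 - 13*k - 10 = (k - 5)*(k^2 + 3*k + 2) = (k - 5)*(k + 2)*(k + 1)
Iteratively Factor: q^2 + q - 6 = (q + 3)*(q - 2)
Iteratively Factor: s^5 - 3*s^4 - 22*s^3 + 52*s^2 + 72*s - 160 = (s + 2)*(s^4 - 5*s^3 - 12*s^2 + 76*s - 80) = (s - 2)*(s + 2)*(s^3 - 3*s^2 - 18*s + 40) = (s - 2)^2*(s + 2)*(s^2 - s - 20) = (s - 5)*(s - 2)^2*(s + 2)*(s + 4)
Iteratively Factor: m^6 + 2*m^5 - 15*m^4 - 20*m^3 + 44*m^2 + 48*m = (m - 2)*(m^5 + 4*m^4 - 7*m^3 - 34*m^2 - 24*m) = (m - 3)*(m - 2)*(m^4 + 7*m^3 + 14*m^2 + 8*m) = (m - 3)*(m - 2)*(m + 2)*(m^3 + 5*m^2 + 4*m) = m*(m - 3)*(m - 2)*(m + 2)*(m^2 + 5*m + 4) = m*(m - 3)*(m - 2)*(m + 1)*(m + 2)*(m + 4)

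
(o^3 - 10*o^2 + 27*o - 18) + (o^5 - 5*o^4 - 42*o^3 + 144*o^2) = o^5 - 5*o^4 - 41*o^3 + 134*o^2 + 27*o - 18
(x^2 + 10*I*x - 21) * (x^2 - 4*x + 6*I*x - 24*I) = x^4 - 4*x^3 + 16*I*x^3 - 81*x^2 - 64*I*x^2 + 324*x - 126*I*x + 504*I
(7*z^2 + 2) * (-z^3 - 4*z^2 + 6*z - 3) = -7*z^5 - 28*z^4 + 40*z^3 - 29*z^2 + 12*z - 6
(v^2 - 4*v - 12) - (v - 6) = v^2 - 5*v - 6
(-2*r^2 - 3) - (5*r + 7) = -2*r^2 - 5*r - 10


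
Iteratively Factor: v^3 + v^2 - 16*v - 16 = (v - 4)*(v^2 + 5*v + 4) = (v - 4)*(v + 1)*(v + 4)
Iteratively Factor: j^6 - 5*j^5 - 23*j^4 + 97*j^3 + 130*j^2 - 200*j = (j + 4)*(j^5 - 9*j^4 + 13*j^3 + 45*j^2 - 50*j) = (j - 1)*(j + 4)*(j^4 - 8*j^3 + 5*j^2 + 50*j) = (j - 1)*(j + 2)*(j + 4)*(j^3 - 10*j^2 + 25*j) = (j - 5)*(j - 1)*(j + 2)*(j + 4)*(j^2 - 5*j) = (j - 5)^2*(j - 1)*(j + 2)*(j + 4)*(j)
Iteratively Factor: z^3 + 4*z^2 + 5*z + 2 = (z + 1)*(z^2 + 3*z + 2) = (z + 1)^2*(z + 2)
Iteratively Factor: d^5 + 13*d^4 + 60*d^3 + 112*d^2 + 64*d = (d + 4)*(d^4 + 9*d^3 + 24*d^2 + 16*d) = (d + 4)^2*(d^3 + 5*d^2 + 4*d) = d*(d + 4)^2*(d^2 + 5*d + 4) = d*(d + 1)*(d + 4)^2*(d + 4)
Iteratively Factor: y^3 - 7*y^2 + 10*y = (y - 5)*(y^2 - 2*y) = (y - 5)*(y - 2)*(y)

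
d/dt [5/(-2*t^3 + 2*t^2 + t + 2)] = 5*(6*t^2 - 4*t - 1)/(-2*t^3 + 2*t^2 + t + 2)^2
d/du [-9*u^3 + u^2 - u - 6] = -27*u^2 + 2*u - 1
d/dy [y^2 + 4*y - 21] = 2*y + 4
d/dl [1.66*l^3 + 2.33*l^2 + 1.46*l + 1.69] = 4.98*l^2 + 4.66*l + 1.46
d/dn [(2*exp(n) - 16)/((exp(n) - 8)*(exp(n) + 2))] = -2*exp(n)/(exp(2*n) + 4*exp(n) + 4)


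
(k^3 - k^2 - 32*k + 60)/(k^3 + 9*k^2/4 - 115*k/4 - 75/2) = 4*(k - 2)/(4*k + 5)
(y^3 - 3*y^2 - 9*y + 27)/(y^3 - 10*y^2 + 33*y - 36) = (y + 3)/(y - 4)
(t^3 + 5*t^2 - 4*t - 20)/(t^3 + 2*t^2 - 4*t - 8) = (t + 5)/(t + 2)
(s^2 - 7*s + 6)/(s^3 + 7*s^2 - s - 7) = (s - 6)/(s^2 + 8*s + 7)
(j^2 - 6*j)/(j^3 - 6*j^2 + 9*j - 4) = j*(j - 6)/(j^3 - 6*j^2 + 9*j - 4)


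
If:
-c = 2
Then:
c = -2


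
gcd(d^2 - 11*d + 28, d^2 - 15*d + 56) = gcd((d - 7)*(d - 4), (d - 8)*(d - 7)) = d - 7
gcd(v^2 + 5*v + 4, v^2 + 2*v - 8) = v + 4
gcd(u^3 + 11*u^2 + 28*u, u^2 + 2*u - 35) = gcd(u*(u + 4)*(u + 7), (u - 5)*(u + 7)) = u + 7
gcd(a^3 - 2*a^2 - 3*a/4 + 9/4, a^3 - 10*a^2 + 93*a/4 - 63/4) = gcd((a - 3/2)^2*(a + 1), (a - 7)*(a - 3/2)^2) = a^2 - 3*a + 9/4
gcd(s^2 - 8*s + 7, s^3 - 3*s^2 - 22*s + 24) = s - 1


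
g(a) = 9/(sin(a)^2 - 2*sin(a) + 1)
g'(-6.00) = 46.19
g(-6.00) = 17.33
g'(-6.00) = 46.19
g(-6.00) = 17.33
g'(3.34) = -10.29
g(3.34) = 6.28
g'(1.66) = -25511540.89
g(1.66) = 569308.35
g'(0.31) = 51.08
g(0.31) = 18.64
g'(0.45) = 89.85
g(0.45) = 28.19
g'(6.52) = 39.02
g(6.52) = 15.36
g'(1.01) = 2664.19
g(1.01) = 383.62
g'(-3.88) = -381.10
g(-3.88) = 84.23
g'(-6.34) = 15.23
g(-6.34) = 8.06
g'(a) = 9*(-2*sin(a)*cos(a) + 2*cos(a))/(sin(a)^2 - 2*sin(a) + 1)^2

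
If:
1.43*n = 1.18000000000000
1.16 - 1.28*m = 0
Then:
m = 0.91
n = 0.83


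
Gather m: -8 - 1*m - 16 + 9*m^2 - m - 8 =9*m^2 - 2*m - 32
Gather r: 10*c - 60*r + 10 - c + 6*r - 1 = 9*c - 54*r + 9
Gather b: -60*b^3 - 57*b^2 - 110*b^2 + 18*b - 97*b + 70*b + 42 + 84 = -60*b^3 - 167*b^2 - 9*b + 126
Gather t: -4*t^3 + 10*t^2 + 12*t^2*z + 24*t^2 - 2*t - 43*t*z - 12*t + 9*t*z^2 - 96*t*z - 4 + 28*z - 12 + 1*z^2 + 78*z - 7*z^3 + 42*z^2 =-4*t^3 + t^2*(12*z + 34) + t*(9*z^2 - 139*z - 14) - 7*z^3 + 43*z^2 + 106*z - 16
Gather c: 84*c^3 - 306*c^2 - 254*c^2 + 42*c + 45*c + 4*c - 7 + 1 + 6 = 84*c^3 - 560*c^2 + 91*c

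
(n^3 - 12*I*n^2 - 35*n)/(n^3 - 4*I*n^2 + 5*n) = (n - 7*I)/(n + I)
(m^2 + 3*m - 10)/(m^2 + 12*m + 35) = (m - 2)/(m + 7)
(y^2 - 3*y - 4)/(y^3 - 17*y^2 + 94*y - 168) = (y + 1)/(y^2 - 13*y + 42)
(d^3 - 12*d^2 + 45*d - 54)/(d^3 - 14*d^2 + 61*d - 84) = (d^2 - 9*d + 18)/(d^2 - 11*d + 28)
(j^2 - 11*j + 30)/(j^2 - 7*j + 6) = (j - 5)/(j - 1)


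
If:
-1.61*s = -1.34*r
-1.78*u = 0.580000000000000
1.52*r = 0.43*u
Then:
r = -0.09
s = -0.08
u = -0.33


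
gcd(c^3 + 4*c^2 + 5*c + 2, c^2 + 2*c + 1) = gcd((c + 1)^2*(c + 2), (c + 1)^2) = c^2 + 2*c + 1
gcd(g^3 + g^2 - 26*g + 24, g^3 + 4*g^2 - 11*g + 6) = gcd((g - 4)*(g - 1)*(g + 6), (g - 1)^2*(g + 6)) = g^2 + 5*g - 6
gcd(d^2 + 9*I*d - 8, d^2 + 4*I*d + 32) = d + 8*I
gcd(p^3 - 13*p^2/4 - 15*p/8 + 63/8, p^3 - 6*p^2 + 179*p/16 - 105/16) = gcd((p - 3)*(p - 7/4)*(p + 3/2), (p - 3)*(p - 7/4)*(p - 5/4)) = p^2 - 19*p/4 + 21/4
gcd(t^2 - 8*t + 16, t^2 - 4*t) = t - 4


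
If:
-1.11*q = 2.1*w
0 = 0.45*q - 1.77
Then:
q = 3.93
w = -2.08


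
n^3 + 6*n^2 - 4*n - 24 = (n - 2)*(n + 2)*(n + 6)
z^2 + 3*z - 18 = (z - 3)*(z + 6)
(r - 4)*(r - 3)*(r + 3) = r^3 - 4*r^2 - 9*r + 36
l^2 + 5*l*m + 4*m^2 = (l + m)*(l + 4*m)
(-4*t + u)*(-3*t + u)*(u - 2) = 12*t^2*u - 24*t^2 - 7*t*u^2 + 14*t*u + u^3 - 2*u^2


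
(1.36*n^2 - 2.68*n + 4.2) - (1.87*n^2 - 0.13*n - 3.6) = -0.51*n^2 - 2.55*n + 7.8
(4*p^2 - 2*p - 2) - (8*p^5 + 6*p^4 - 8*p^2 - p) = -8*p^5 - 6*p^4 + 12*p^2 - p - 2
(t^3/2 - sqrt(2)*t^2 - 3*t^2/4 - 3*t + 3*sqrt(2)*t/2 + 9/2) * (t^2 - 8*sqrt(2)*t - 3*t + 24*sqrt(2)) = t^5/2 - 5*sqrt(2)*t^4 - 9*t^4/4 + 61*t^3/4 + 45*sqrt(2)*t^3/2 - 117*t^2/2 + 3*sqrt(2)*t^2/2 - 108*sqrt(2)*t + 117*t/2 + 108*sqrt(2)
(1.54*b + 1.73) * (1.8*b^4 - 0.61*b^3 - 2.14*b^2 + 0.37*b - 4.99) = 2.772*b^5 + 2.1746*b^4 - 4.3509*b^3 - 3.1324*b^2 - 7.0445*b - 8.6327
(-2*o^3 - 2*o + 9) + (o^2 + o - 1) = -2*o^3 + o^2 - o + 8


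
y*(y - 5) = y^2 - 5*y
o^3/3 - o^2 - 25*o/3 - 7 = (o/3 + 1/3)*(o - 7)*(o + 3)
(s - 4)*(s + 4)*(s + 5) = s^3 + 5*s^2 - 16*s - 80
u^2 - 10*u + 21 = (u - 7)*(u - 3)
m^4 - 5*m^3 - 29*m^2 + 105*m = m*(m - 7)*(m - 3)*(m + 5)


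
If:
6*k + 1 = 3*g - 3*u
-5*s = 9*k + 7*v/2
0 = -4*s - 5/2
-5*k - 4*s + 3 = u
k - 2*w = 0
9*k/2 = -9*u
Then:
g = 13/6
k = 11/9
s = -5/8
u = -11/18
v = -9/4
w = 11/18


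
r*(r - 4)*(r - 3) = r^3 - 7*r^2 + 12*r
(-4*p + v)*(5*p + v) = -20*p^2 + p*v + v^2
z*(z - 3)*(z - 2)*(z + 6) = z^4 + z^3 - 24*z^2 + 36*z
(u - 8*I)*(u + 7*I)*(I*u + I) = I*u^3 + u^2 + I*u^2 + u + 56*I*u + 56*I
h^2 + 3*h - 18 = (h - 3)*(h + 6)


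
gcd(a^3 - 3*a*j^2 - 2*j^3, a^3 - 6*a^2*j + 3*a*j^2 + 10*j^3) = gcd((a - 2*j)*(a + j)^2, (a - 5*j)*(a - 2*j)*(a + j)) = a^2 - a*j - 2*j^2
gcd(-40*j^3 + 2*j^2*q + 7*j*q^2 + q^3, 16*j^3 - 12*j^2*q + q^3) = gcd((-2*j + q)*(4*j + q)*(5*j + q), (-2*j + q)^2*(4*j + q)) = -8*j^2 + 2*j*q + q^2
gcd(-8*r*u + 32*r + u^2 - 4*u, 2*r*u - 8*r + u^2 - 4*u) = u - 4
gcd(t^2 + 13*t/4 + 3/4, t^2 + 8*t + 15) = t + 3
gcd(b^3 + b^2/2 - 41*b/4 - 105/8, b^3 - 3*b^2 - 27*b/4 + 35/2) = b^2 - b - 35/4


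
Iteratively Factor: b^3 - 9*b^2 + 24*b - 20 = (b - 5)*(b^2 - 4*b + 4) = (b - 5)*(b - 2)*(b - 2)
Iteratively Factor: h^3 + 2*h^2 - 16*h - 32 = (h + 4)*(h^2 - 2*h - 8) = (h - 4)*(h + 4)*(h + 2)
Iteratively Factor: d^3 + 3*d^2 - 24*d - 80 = (d + 4)*(d^2 - d - 20) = (d + 4)^2*(d - 5)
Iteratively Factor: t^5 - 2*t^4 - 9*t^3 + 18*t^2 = (t - 3)*(t^4 + t^3 - 6*t^2) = (t - 3)*(t - 2)*(t^3 + 3*t^2) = t*(t - 3)*(t - 2)*(t^2 + 3*t) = t^2*(t - 3)*(t - 2)*(t + 3)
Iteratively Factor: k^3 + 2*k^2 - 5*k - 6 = (k + 1)*(k^2 + k - 6) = (k + 1)*(k + 3)*(k - 2)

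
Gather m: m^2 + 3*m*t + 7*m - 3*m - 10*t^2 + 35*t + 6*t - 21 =m^2 + m*(3*t + 4) - 10*t^2 + 41*t - 21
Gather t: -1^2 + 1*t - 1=t - 2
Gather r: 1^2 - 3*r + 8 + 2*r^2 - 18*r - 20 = 2*r^2 - 21*r - 11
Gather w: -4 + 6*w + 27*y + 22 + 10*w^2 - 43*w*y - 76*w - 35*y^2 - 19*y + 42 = 10*w^2 + w*(-43*y - 70) - 35*y^2 + 8*y + 60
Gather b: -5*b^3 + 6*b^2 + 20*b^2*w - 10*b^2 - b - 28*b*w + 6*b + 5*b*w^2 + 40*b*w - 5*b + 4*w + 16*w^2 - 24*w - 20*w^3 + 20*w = -5*b^3 + b^2*(20*w - 4) + b*(5*w^2 + 12*w) - 20*w^3 + 16*w^2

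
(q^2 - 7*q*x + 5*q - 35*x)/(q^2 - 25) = (q - 7*x)/(q - 5)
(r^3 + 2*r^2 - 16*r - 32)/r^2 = r + 2 - 16/r - 32/r^2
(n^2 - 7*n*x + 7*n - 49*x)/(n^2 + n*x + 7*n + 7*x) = (n - 7*x)/(n + x)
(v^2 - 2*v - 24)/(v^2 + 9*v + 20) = (v - 6)/(v + 5)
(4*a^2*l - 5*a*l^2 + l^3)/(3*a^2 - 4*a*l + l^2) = l*(4*a - l)/(3*a - l)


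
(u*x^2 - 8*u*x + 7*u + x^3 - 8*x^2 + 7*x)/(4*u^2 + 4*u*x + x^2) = (u*x^2 - 8*u*x + 7*u + x^3 - 8*x^2 + 7*x)/(4*u^2 + 4*u*x + x^2)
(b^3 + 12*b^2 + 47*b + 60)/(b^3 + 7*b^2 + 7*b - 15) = (b + 4)/(b - 1)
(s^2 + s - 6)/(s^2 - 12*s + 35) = (s^2 + s - 6)/(s^2 - 12*s + 35)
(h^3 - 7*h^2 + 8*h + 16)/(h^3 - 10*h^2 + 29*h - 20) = (h^2 - 3*h - 4)/(h^2 - 6*h + 5)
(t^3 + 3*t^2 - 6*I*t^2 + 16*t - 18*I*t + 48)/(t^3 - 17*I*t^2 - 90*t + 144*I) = (t^2 + t*(3 + 2*I) + 6*I)/(t^2 - 9*I*t - 18)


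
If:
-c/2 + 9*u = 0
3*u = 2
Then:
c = 12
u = 2/3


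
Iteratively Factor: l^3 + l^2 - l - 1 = (l + 1)*(l^2 - 1) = (l - 1)*(l + 1)*(l + 1)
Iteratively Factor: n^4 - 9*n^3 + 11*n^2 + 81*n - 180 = (n - 3)*(n^3 - 6*n^2 - 7*n + 60) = (n - 5)*(n - 3)*(n^2 - n - 12) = (n - 5)*(n - 3)*(n + 3)*(n - 4)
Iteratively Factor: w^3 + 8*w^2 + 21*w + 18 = (w + 3)*(w^2 + 5*w + 6) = (w + 3)^2*(w + 2)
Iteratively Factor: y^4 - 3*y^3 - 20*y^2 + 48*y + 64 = (y + 4)*(y^3 - 7*y^2 + 8*y + 16) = (y + 1)*(y + 4)*(y^2 - 8*y + 16) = (y - 4)*(y + 1)*(y + 4)*(y - 4)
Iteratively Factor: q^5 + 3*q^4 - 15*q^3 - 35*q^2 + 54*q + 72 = (q - 2)*(q^4 + 5*q^3 - 5*q^2 - 45*q - 36) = (q - 2)*(q + 4)*(q^3 + q^2 - 9*q - 9) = (q - 3)*(q - 2)*(q + 4)*(q^2 + 4*q + 3) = (q - 3)*(q - 2)*(q + 3)*(q + 4)*(q + 1)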